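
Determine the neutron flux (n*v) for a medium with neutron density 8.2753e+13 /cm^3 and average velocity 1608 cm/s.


phi = n * v
phi = 8.2753e+13 * 1608
phi = 1.3307e+17 /cm^2/s

1.3307e+17


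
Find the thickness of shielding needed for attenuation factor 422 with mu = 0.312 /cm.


x = ln(factor) / mu
x = ln(422) / 0.312
x = 19.375 cm

19.375


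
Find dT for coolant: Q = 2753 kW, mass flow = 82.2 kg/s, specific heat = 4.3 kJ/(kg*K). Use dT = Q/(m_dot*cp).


dT = Q / (m_dot * cp)
dT = 2753 / (82.2 * 4.3)
dT = 7.7887 C

7.7887


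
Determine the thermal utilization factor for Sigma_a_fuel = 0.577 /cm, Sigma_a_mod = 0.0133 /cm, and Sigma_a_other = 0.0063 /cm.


f = Sigma_a_fuel / (Sigma_a_fuel + Sigma_a_mod + Sigma_a_other)
f = 0.577 / (0.577 + 0.0133 + 0.0063)
f = 0.96715

0.96715


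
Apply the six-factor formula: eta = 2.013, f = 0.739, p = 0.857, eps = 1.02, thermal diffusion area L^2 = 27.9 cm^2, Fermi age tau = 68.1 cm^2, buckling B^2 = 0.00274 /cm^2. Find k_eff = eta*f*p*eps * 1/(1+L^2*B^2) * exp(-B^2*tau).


k_inf = eta*f*p*eps = 2.013*0.739*0.857*1.02 = 1.300377
P_TNL = 1/(1 + L^2*B^2) = 1/(1 + 27.9*0.00274) = 0.9289830
P_FNL = exp(-B^2*tau) = exp(-0.00274*68.1) = 0.8297806
k_eff = k_inf * P_TNL * P_FNL = 1.300377 * 0.9289830 * 0.8297806
k_eff = 1.0024

1.0024


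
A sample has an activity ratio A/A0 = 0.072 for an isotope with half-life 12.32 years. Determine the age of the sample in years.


lambda = ln(2) / t_half = ln(2) / 12.32 = 0.05626195 /yr
t = -ln(A/A0) / lambda
t = -ln(0.072) / 0.05626195
t = 46.765 yr

46.765


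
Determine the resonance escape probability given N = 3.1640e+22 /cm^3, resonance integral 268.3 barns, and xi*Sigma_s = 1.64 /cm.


p = exp(-N * I * 1e-24 / (xi*Sigma_s))
p = exp(-3.1640e+22 * 268.3 * 1e-24 / 1.64)
p = 0.0056493

0.0056493


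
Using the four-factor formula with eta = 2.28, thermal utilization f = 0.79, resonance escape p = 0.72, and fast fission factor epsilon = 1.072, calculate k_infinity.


k_inf = eta * f * p * epsilon
k_inf = 2.28 * 0.79 * 0.72 * 1.072
k_inf = 1.3902

1.3902


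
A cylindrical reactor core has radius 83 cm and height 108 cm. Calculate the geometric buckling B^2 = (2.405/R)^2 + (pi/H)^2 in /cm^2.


B^2 = (2.405/R)^2 + (pi/H)^2
B^2 = (2.405/83)^2 + (pi/108)^2
B^2 = 0.0016858 /cm^2

0.0016858


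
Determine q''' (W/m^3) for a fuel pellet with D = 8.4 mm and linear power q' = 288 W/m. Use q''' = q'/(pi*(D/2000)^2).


r = D / 2 / 1000 = 8.4 / 2 / 1000 = 0.0042 m
q''' = q' / (pi * r^2)
q''' = 288 / (pi * 0.0042^2)
q''' = 5.1969e+06 W/m^3

5.1969e+06


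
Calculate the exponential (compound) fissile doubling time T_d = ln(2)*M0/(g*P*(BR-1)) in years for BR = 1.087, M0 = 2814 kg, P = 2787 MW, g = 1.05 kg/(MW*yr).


Breeding gain G = BR - 1 = 1.087 - 1 = 0.087
Fissile production rate = g * P * G = 1.05 * 2787 * 0.087 = 254.59245 kg/yr
T_d = ln(2) * M0 / (g * P * G)
T_d = ln(2) * 2814 / 254.59245 = 7.6613 yr

7.6613


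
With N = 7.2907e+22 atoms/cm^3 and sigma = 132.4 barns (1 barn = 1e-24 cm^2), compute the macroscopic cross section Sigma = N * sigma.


Sigma = N * sigma_barns * 1e-24
Sigma = 7.2907e+22 * 132.4 * 1e-24
Sigma = 9.6529 /cm

9.6529


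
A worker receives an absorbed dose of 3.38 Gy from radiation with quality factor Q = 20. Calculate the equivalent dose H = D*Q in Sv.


H = D * Q
H = 3.38 * 20
H = 67.600 Sv

67.600


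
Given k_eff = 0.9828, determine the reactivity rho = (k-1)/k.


rho = (k_eff - 1) / k_eff
rho = (0.9828 - 1) / 0.9828
rho = -0.017501

-0.017501


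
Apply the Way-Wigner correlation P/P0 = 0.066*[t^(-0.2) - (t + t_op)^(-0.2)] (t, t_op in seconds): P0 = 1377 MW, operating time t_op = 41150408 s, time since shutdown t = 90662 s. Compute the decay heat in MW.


P/P0 = 0.066 * [t^(-0.2) - (t + t_op)^(-0.2)]
P/P0 = 0.066 * [90662^(-0.2) - (90662 + 41150408)^(-0.2)]
P/P0 = 0.066 * [0.1019800 - 0.02998707] = 0.004751533
P = 1377 * 0.004751533 = 6.5429 MW

6.5429


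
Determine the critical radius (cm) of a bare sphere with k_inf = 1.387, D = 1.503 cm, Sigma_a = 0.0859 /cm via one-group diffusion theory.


L^2 = D / Sigma_a = 1.503 / 0.0859 = 17.49709 cm^2
B_m^2 = (k_inf - 1) / L^2 = (1.387 - 1) / 17.49709 = 0.02211796 /cm^2
For a bare sphere: B_g = pi/R, so R_c = pi / sqrt(B_m^2)
R_c = pi / sqrt(0.02211796) = 21.124 cm

21.124


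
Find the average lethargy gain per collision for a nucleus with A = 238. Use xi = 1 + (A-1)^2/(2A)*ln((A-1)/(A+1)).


xi = 1 + (A-1)^2/(2A) * ln((A-1)/(A+1))
xi = 1 + (238-1)^2/(2*238) * ln((238-1)/(238 +1))
xi = 0.0083799

0.0083799


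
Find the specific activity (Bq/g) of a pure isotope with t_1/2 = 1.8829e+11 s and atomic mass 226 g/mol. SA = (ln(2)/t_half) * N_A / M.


lambda = ln(2) / t_half = ln(2) / 1.8829e+11 = 3.681275e-12 /s
SA = lambda * N_A / M
SA = 3.681275e-12 * 6.022e23 / 226
SA = 9.8091e+09 Bq/g

9.8091e+09


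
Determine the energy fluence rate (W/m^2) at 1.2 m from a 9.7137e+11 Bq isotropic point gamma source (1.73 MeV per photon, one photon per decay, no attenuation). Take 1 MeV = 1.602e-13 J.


psi = A * E * 1.602e-13 / (4*pi*r^2)
psi = 9.7137e+11 * 1.73 * 1.602e-13 / (4*pi*1.2^2)
psi = 0.014877 W/m^2

0.014877


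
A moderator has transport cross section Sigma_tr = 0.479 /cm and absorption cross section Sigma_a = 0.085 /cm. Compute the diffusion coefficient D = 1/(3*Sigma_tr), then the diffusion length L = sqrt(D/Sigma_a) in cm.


D = 1 / (3 * Sigma_tr) = 1 / (3 * 0.479) = 0.6958942 cm
L = sqrt(D / Sigma_a)
L = sqrt(0.6958942 / 0.085)
L = 2.8613 cm

2.8613


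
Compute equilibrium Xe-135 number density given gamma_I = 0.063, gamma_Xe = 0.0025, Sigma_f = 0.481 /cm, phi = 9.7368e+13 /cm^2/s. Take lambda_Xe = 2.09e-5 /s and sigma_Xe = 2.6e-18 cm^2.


Xe_eq = (gamma_I + gamma_Xe) * Sigma_f * phi / (lambda_Xe + sigma_Xe * phi)
Numerator = (0.063 + 0.0025) * 0.481 * 9.7368e+13 = 3.067628e+12
Denominator = 2.09e-5 + 2.6e-18 * 9.7368e+13 = 2.740568e-04
Xe_eq = 3.067628e+12 / 2.740568e-04 = 1.1193e+16 /cm^3

1.1193e+16


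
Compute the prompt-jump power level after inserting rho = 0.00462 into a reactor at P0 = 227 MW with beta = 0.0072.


P1/P0 = beta / (beta - rho)
P1/P0 = 0.0072 / (0.0072 - 0.00462) = 2.790698
P1 = 227 * 2.790698 = 633.49 MW

633.49


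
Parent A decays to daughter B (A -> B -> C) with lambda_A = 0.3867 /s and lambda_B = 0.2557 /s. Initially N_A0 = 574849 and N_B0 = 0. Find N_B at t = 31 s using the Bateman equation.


N_B(t) = lambda_A * N_A0 / (lambda_B - lambda_A) * [exp(-lambda_A*t) - exp(-lambda_B*t)]
exp(-0.3867*31) = 6.220253e-06; exp(-0.2557*31) = 3.609757e-04
N_B = 0.3867 * 574849 / (0.2557 - 0.3867) * (6.220253e-06 - 3.609757e-04)
N_B = 601.99

601.99


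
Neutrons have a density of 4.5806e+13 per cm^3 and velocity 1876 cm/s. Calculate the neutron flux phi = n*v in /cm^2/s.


phi = n * v
phi = 4.5806e+13 * 1876
phi = 8.5932e+16 /cm^2/s

8.5932e+16


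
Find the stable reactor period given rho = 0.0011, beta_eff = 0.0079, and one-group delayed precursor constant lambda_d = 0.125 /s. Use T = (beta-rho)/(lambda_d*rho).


T = (beta - rho) / (lambda_d * rho)
T = (0.0079 - 0.0011) / (0.125 * 0.0011)
T = 49.455 s

49.455


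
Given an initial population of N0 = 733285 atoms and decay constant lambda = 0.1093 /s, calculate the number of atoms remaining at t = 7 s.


N = N0 * exp(-lambda * t)
N = 733285 * exp(-0.1093 * 7)
N = 341188

341188


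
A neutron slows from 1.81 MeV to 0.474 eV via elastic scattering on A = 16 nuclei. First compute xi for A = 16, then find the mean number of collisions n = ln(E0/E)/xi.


xi = 1 + (A-1)^2/(2A)*ln((A-1)/(A+1)) = 0.1199467 (for A = 16)
n = ln(E0/E) / xi
n = ln(1.81e6 / 0.474) / 0.1199467
n = ln(3.818565e+06) / 0.1199467 = 126.35

126.35


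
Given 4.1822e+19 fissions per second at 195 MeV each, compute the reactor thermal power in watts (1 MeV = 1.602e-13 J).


P = fission_rate * E_MeV * 1.602e-13
P = 4.1822e+19 * 195 * 1.602e-13
P = 1.3065e+09 W

1.3065e+09


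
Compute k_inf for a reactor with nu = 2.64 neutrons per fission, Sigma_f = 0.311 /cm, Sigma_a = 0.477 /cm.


k_inf = nu * Sigma_f / Sigma_a
k_inf = 2.64 * 0.311 / 0.477
k_inf = 1.7213

1.7213


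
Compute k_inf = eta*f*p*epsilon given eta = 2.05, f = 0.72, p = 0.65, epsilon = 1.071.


k_inf = eta * f * p * epsilon
k_inf = 2.05 * 0.72 * 0.65 * 1.071
k_inf = 1.0275

1.0275


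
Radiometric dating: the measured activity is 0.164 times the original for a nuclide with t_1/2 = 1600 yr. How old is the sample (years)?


lambda = ln(2) / t_half = ln(2) / 1600 = 4.332170e-04 /yr
t = -ln(A/A0) / lambda
t = -ln(0.164) / 4.332170e-04
t = 4173.2 yr

4173.2


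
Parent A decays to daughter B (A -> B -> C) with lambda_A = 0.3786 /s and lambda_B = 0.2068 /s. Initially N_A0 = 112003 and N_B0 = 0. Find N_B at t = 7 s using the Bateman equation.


N_B(t) = lambda_A * N_A0 / (lambda_B - lambda_A) * [exp(-lambda_A*t) - exp(-lambda_B*t)]
exp(-0.3786*7) = 0.07063708; exp(-0.2068*7) = 0.2351339
N_B = 0.3786 * 112003 / (0.2068 - 0.3786) * (0.07063708 - 0.2351339)
N_B = 40602

40602


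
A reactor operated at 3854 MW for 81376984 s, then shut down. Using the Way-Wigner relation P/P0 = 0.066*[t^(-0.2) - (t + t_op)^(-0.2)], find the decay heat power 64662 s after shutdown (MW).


P/P0 = 0.066 * [t^(-0.2) - (t + t_op)^(-0.2)]
P/P0 = 0.066 * [64662^(-0.2) - (64662 + 81376984)^(-0.2)]
P/P0 = 0.066 * [0.1091114 - 0.02617163] = 0.005474025
P = 3854 * 0.005474025 = 21.097 MW

21.097


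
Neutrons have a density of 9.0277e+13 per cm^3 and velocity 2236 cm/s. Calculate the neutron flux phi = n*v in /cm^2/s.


phi = n * v
phi = 9.0277e+13 * 2236
phi = 2.0186e+17 /cm^2/s

2.0186e+17


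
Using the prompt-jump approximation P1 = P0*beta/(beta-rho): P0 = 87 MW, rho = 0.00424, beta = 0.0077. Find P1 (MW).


P1/P0 = beta / (beta - rho)
P1/P0 = 0.0077 / (0.0077 - 0.00424) = 2.225434
P1 = 87 * 2.225434 = 193.61 MW

193.61


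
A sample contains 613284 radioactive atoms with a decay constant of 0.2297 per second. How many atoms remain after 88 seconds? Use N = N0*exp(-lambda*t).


N = N0 * exp(-lambda * t)
N = 613284 * exp(-0.2297 * 88)
N = 0.0010210

0.0010210


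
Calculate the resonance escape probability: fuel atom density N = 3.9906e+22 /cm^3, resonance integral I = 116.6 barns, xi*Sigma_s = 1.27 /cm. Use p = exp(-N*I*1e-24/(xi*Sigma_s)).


p = exp(-N * I * 1e-24 / (xi*Sigma_s))
p = exp(-3.9906e+22 * 116.6 * 1e-24 / 1.27)
p = 0.025635

0.025635


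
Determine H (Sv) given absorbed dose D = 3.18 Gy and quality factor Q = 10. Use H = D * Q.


H = D * Q
H = 3.18 * 10
H = 31.800 Sv

31.800


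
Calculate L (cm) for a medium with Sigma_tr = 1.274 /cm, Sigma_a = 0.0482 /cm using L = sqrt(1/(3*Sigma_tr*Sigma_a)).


D = 1 / (3 * Sigma_tr) = 1 / (3 * 1.274) = 0.2616431 cm
L = sqrt(D / Sigma_a)
L = sqrt(0.2616431 / 0.0482)
L = 2.3299 cm

2.3299


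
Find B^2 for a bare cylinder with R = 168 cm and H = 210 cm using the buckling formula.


B^2 = (2.405/R)^2 + (pi/H)^2
B^2 = (2.405/168)^2 + (pi/210)^2
B^2 = 4.2873e-04 /cm^2

4.2873e-04


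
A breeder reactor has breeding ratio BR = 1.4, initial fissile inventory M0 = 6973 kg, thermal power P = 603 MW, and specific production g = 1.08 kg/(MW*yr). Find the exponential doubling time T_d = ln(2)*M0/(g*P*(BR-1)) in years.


Breeding gain G = BR - 1 = 1.4 - 1 = 0.4
Fissile production rate = g * P * G = 1.08 * 603 * 0.4 = 260.496 kg/yr
T_d = ln(2) * M0 / (g * P * G)
T_d = ln(2) * 6973 / 260.496 = 18.554 yr

18.554


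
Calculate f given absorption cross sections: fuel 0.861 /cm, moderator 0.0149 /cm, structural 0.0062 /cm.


f = Sigma_a_fuel / (Sigma_a_fuel + Sigma_a_mod + Sigma_a_other)
f = 0.861 / (0.861 + 0.0149 + 0.0062)
f = 0.97608

0.97608


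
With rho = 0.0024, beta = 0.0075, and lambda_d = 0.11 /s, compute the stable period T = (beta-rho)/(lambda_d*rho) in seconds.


T = (beta - rho) / (lambda_d * rho)
T = (0.0075 - 0.0024) / (0.11 * 0.0024)
T = 19.318 s

19.318


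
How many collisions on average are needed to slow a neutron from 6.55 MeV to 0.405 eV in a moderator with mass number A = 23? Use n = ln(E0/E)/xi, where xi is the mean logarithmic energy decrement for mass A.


xi = 1 + (A-1)^2/(2A)*ln((A-1)/(A+1)) = 0.08448899 (for A = 23)
n = ln(E0/E) / xi
n = ln(6.55e6 / 0.405) / 0.08448899
n = ln(1.617284e+07) / 0.08448899 = 196.46

196.46


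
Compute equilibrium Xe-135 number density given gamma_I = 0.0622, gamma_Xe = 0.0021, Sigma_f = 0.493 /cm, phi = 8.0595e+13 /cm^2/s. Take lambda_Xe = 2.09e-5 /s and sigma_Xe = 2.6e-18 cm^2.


Xe_eq = (gamma_I + gamma_Xe) * Sigma_f * phi / (lambda_Xe + sigma_Xe * phi)
Numerator = (0.0622 + 0.0021) * 0.493 * 8.0595e+13 = 2.554853e+12
Denominator = 2.09e-5 + 2.6e-18 * 8.0595e+13 = 2.304470e-04
Xe_eq = 2.554853e+12 / 2.304470e-04 = 1.1087e+16 /cm^3

1.1087e+16


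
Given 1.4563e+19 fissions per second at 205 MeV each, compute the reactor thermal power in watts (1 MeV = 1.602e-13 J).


P = fission_rate * E_MeV * 1.602e-13
P = 1.4563e+19 * 205 * 1.602e-13
P = 4.7826e+08 W

4.7826e+08


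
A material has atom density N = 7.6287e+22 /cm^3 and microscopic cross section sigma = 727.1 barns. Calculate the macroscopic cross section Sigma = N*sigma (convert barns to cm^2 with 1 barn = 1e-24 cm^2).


Sigma = N * sigma_barns * 1e-24
Sigma = 7.6287e+22 * 727.1 * 1e-24
Sigma = 55.468 /cm

55.468


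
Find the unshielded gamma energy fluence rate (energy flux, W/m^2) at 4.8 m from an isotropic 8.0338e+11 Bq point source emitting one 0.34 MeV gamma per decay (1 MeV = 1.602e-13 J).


psi = A * E * 1.602e-13 / (4*pi*r^2)
psi = 8.0338e+11 * 0.34 * 1.602e-13 / (4*pi*4.8^2)
psi = 1.5114e-04 W/m^2

1.5114e-04


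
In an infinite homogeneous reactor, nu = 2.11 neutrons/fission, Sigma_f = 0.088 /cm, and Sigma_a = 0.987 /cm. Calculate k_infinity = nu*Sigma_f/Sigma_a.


k_inf = nu * Sigma_f / Sigma_a
k_inf = 2.11 * 0.088 / 0.987
k_inf = 0.18813

0.18813


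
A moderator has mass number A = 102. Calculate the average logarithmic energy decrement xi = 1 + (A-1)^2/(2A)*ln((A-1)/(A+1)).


xi = 1 + (A-1)^2/(2A) * ln((A-1)/(A+1))
xi = 1 + (102-1)^2/(2*102) * ln((102-1)/(102 +1))
xi = 0.019480

0.019480


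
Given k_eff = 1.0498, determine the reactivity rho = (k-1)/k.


rho = (k_eff - 1) / k_eff
rho = (1.0498 - 1) / 1.0498
rho = 0.047438

0.047438


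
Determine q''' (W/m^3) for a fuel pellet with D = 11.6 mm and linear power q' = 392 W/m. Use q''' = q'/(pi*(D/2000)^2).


r = D / 2 / 1000 = 11.6 / 2 / 1000 = 0.0058 m
q''' = q' / (pi * r^2)
q''' = 392 / (pi * 0.0058^2)
q''' = 3.7092e+06 W/m^3

3.7092e+06


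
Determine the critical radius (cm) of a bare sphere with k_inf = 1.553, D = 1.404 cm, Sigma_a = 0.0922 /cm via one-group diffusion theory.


L^2 = D / Sigma_a = 1.404 / 0.0922 = 15.22777 cm^2
B_m^2 = (k_inf - 1) / L^2 = (1.553 - 1) / 15.22777 = 0.03631523 /cm^2
For a bare sphere: B_g = pi/R, so R_c = pi / sqrt(B_m^2)
R_c = pi / sqrt(0.03631523) = 16.486 cm

16.486


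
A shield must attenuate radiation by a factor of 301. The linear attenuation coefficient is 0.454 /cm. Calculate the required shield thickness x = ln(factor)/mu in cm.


x = ln(factor) / mu
x = ln(301) / 0.454
x = 12.571 cm

12.571


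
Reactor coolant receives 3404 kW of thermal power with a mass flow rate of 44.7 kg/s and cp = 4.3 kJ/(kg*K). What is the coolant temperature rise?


dT = Q / (m_dot * cp)
dT = 3404 / (44.7 * 4.3)
dT = 17.710 C

17.710


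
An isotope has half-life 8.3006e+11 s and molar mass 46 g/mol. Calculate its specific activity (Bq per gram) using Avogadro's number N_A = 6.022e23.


lambda = ln(2) / t_half = ln(2) / 8.3006e+11 = 8.350567e-13 /s
SA = lambda * N_A / M
SA = 8.350567e-13 * 6.022e23 / 46
SA = 1.0932e+10 Bq/g

1.0932e+10


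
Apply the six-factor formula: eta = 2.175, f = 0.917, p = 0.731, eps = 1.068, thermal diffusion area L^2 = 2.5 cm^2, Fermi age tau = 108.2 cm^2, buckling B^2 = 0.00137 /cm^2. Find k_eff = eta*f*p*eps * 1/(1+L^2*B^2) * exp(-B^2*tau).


k_inf = eta*f*p*eps = 2.175*0.917*0.731*1.068 = 1.557103
P_TNL = 1/(1 + L^2*B^2) = 1/(1 + 2.5*0.00137) = 0.9965867
P_FNL = exp(-B^2*tau) = exp(-0.00137*108.2) = 0.8622293
k_eff = k_inf * P_TNL * P_FNL = 1.557103 * 0.9965867 * 0.8622293
k_eff = 1.3380

1.3380


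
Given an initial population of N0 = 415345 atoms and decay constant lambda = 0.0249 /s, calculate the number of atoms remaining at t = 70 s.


N = N0 * exp(-lambda * t)
N = 415345 * exp(-0.0249 * 70)
N = 72683

72683


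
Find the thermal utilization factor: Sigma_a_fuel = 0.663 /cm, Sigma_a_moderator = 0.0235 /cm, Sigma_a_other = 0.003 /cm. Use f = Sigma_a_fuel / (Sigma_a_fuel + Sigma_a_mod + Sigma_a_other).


f = Sigma_a_fuel / (Sigma_a_fuel + Sigma_a_mod + Sigma_a_other)
f = 0.663 / (0.663 + 0.0235 + 0.003)
f = 0.96157

0.96157


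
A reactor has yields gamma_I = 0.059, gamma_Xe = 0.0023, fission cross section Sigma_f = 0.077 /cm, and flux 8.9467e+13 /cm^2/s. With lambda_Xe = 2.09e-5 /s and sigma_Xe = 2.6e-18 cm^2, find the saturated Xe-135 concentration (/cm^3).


Xe_eq = (gamma_I + gamma_Xe) * Sigma_f * phi / (lambda_Xe + sigma_Xe * phi)
Numerator = (0.059 + 0.0023) * 0.077 * 8.9467e+13 = 4.222932e+11
Denominator = 2.09e-5 + 2.6e-18 * 8.9467e+13 = 2.535142e-04
Xe_eq = 4.222932e+11 / 2.535142e-04 = 1.6658e+15 /cm^3

1.6658e+15


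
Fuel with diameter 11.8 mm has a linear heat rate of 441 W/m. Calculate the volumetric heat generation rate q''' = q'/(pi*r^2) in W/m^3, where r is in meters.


r = D / 2 / 1000 = 11.8 / 2 / 1000 = 0.0059 m
q''' = q' / (pi * r^2)
q''' = 441 / (pi * 0.0059^2)
q''' = 4.0326e+06 W/m^3

4.0326e+06


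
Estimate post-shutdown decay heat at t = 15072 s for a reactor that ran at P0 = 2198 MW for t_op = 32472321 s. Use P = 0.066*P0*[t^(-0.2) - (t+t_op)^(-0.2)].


P/P0 = 0.066 * [t^(-0.2) - (t + t_op)^(-0.2)]
P/P0 = 0.066 * [15072^(-0.2) - (15072 + 32472321)^(-0.2)]
P/P0 = 0.066 * [0.1460044 - 0.03145263] = 0.007560417
P = 2198 * 0.007560417 = 16.618 MW

16.618


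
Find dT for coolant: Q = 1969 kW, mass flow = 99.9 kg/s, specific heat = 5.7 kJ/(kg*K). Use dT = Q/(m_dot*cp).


dT = Q / (m_dot * cp)
dT = 1969 / (99.9 * 5.7)
dT = 3.4578 C

3.4578


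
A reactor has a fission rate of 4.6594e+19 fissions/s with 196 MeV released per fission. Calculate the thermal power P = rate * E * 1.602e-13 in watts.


P = fission_rate * E_MeV * 1.602e-13
P = 4.6594e+19 * 196 * 1.602e-13
P = 1.4630e+09 W

1.4630e+09


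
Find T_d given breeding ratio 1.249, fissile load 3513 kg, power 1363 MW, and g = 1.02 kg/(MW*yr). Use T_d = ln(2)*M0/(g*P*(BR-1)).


Breeding gain G = BR - 1 = 1.249 - 1 = 0.249
Fissile production rate = g * P * G = 1.02 * 1363 * 0.249 = 346.17474 kg/yr
T_d = ln(2) * M0 / (g * P * G)
T_d = ln(2) * 3513 / 346.17474 = 7.0341 yr

7.0341


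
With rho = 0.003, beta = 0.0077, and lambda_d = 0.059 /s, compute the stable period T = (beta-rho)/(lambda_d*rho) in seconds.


T = (beta - rho) / (lambda_d * rho)
T = (0.0077 - 0.003) / (0.059 * 0.003)
T = 26.554 s

26.554


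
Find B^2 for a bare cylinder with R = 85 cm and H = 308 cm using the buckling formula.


B^2 = (2.405/R)^2 + (pi/H)^2
B^2 = (2.405/85)^2 + (pi/308)^2
B^2 = 9.0460e-04 /cm^2

9.0460e-04


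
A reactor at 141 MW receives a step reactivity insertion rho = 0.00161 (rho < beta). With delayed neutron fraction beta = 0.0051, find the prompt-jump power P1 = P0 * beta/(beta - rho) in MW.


P1/P0 = beta / (beta - rho)
P1/P0 = 0.0051 / (0.0051 - 0.00161) = 1.461318
P1 = 141 * 1.461318 = 206.05 MW

206.05


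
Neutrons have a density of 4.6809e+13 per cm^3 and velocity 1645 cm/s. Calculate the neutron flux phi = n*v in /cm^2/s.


phi = n * v
phi = 4.6809e+13 * 1645
phi = 7.7001e+16 /cm^2/s

7.7001e+16


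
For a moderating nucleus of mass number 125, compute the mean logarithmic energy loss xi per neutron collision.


xi = 1 + (A-1)^2/(2A) * ln((A-1)/(A+1))
xi = 1 + (125-1)^2/(2*125) * ln((125-1)/(125 +1))
xi = 0.015915

0.015915


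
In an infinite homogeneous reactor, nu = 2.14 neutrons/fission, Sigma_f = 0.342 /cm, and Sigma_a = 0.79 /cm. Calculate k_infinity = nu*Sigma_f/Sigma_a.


k_inf = nu * Sigma_f / Sigma_a
k_inf = 2.14 * 0.342 / 0.79
k_inf = 0.92643

0.92643


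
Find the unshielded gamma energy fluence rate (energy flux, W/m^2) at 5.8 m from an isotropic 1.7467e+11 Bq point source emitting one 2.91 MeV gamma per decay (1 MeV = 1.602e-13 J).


psi = A * E * 1.602e-13 / (4*pi*r^2)
psi = 1.7467e+11 * 2.91 * 1.602e-13 / (4*pi*5.8^2)
psi = 1.9262e-04 W/m^2

1.9262e-04


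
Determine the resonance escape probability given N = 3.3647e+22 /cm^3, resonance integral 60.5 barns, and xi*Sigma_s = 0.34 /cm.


p = exp(-N * I * 1e-24 / (xi*Sigma_s))
p = exp(-3.3647e+22 * 60.5 * 1e-24 / 0.34)
p = 0.0025107

0.0025107


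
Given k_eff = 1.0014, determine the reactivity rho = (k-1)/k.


rho = (k_eff - 1) / k_eff
rho = (1.0014 - 1) / 1.0014
rho = 0.0013980

0.0013980


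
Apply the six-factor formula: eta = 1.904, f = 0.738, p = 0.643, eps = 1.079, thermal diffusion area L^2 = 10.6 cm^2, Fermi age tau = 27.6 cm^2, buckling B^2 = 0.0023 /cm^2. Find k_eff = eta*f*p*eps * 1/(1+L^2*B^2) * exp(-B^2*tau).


k_inf = eta*f*p*eps = 1.904*0.738*0.643*1.079 = 0.9748902
P_TNL = 1/(1 + L^2*B^2) = 1/(1 + 10.6*0.0023) = 0.9762002
P_FNL = exp(-B^2*tau) = exp(-0.0023*27.6) = 0.9384929
k_eff = k_inf * P_TNL * P_FNL = 0.9748902 * 0.9762002 * 0.9384929
k_eff = 0.89315

0.89315


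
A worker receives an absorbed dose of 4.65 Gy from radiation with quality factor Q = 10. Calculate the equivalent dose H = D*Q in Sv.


H = D * Q
H = 4.65 * 10
H = 46.500 Sv

46.500


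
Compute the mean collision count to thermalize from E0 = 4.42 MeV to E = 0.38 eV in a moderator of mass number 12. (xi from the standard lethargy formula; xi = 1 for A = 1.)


xi = 1 + (A-1)^2/(2A)*ln((A-1)/(A+1)) = 0.1577690 (for A = 12)
n = ln(E0/E) / xi
n = ln(4.42e6 / 0.38) / 0.1577690
n = ln(1.163158e+07) / 0.1577690 = 103.12

103.12


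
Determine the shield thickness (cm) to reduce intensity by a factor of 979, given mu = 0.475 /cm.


x = ln(factor) / mu
x = ln(979) / 0.475
x = 14.498 cm

14.498


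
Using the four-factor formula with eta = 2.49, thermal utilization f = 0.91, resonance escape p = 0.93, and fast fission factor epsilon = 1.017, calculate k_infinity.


k_inf = eta * f * p * epsilon
k_inf = 2.49 * 0.91 * 0.93 * 1.017
k_inf = 2.1431

2.1431


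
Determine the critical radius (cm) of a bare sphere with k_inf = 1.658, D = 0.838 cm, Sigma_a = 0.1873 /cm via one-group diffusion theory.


L^2 = D / Sigma_a = 0.838 / 0.1873 = 4.474106 cm^2
B_m^2 = (k_inf - 1) / L^2 = (1.658 - 1) / 4.474106 = 0.1470685 /cm^2
For a bare sphere: B_g = pi/R, so R_c = pi / sqrt(B_m^2)
R_c = pi / sqrt(0.1470685) = 8.1920 cm

8.1920


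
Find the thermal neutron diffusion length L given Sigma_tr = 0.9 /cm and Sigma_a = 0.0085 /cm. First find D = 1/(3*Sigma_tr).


D = 1 / (3 * Sigma_tr) = 1 / (3 * 0.9) = 0.3703704 cm
L = sqrt(D / Sigma_a)
L = sqrt(0.3703704 / 0.0085)
L = 6.6010 cm

6.6010


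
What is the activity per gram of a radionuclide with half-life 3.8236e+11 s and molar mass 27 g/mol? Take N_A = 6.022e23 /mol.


lambda = ln(2) / t_half = ln(2) / 3.8236e+11 = 1.812813e-12 /s
SA = lambda * N_A / M
SA = 1.812813e-12 * 6.022e23 / 27
SA = 4.0432e+10 Bq/g

4.0432e+10


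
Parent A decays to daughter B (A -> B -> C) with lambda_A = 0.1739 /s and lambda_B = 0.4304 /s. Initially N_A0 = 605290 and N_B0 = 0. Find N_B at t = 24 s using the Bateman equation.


N_B(t) = lambda_A * N_A0 / (lambda_B - lambda_A) * [exp(-lambda_A*t) - exp(-lambda_B*t)]
exp(-0.1739*24) = 0.01539673; exp(-0.4304*24) = 3.265215e-05
N_B = 0.1739 * 605290 / (0.4304 - 0.1739) * (0.01539673 - 3.265215e-05)
N_B = 6305.0

6305.0


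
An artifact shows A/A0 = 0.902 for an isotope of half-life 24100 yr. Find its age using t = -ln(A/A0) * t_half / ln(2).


lambda = ln(2) / t_half = ln(2) / 24100 = 2.876129e-05 /yr
t = -ln(A/A0) / lambda
t = -ln(0.902) / 2.876129e-05
t = 3586.1 yr

3586.1


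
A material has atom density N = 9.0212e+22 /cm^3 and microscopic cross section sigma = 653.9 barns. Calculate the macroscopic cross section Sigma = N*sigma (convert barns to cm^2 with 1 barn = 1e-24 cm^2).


Sigma = N * sigma_barns * 1e-24
Sigma = 9.0212e+22 * 653.9 * 1e-24
Sigma = 58.990 /cm

58.990


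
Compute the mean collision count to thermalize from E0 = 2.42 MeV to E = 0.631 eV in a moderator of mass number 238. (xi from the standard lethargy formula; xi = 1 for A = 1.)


xi = 1 + (A-1)^2/(2A)*ln((A-1)/(A+1)) = 0.008379872 (for A = 238)
n = ln(E0/E) / xi
n = ln(2.42e6 / 0.631) / 0.008379872
n = ln(3.835182e+06) / 0.008379872 = 1809.1

1809.1


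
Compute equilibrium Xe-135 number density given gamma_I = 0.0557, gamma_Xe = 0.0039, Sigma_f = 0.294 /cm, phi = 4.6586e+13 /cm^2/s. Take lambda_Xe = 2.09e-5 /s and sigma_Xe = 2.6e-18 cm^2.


Xe_eq = (gamma_I + gamma_Xe) * Sigma_f * phi / (lambda_Xe + sigma_Xe * phi)
Numerator = (0.0557 + 0.0039) * 0.294 * 4.6586e+13 = 8.162985e+11
Denominator = 2.09e-5 + 2.6e-18 * 4.6586e+13 = 1.420236e-04
Xe_eq = 8.162985e+11 / 1.420236e-04 = 5.7476e+15 /cm^3

5.7476e+15


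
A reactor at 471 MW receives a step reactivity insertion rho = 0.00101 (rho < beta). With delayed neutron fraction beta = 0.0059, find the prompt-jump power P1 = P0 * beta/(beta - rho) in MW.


P1/P0 = beta / (beta - rho)
P1/P0 = 0.0059 / (0.0059 - 0.00101) = 1.206544
P1 = 471 * 1.206544 = 568.28 MW

568.28


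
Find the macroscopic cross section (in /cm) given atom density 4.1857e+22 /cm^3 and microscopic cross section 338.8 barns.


Sigma = N * sigma_barns * 1e-24
Sigma = 4.1857e+22 * 338.8 * 1e-24
Sigma = 14.181 /cm

14.181


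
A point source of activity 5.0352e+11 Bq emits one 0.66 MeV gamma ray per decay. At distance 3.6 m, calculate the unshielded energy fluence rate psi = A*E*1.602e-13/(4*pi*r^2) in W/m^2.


psi = A * E * 1.602e-13 / (4*pi*r^2)
psi = 5.0352e+11 * 0.66 * 1.602e-13 / (4*pi*3.6^2)
psi = 3.2690e-04 W/m^2

3.2690e-04


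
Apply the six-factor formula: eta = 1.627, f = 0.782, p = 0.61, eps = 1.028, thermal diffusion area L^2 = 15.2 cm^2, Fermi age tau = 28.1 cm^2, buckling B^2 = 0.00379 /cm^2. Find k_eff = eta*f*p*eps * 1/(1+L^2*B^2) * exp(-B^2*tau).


k_inf = eta*f*p*eps = 1.627*0.782*0.61*1.028 = 0.7978427
P_TNL = 1/(1 + L^2*B^2) = 1/(1 + 15.2*0.00379) = 0.9455299
P_FNL = exp(-B^2*tau) = exp(-0.00379*28.1) = 0.8989759
k_eff = k_inf * P_TNL * P_FNL = 0.7978427 * 0.9455299 * 0.8989759
k_eff = 0.67817

0.67817


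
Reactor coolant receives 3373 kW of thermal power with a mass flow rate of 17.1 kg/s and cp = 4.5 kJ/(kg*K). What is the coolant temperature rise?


dT = Q / (m_dot * cp)
dT = 3373 / (17.1 * 4.5)
dT = 43.834 C

43.834


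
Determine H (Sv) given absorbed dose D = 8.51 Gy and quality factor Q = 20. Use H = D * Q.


H = D * Q
H = 8.51 * 20
H = 170.20 Sv

170.20


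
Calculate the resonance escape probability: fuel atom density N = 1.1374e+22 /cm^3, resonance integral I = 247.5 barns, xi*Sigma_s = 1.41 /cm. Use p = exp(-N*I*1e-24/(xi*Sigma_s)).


p = exp(-N * I * 1e-24 / (xi*Sigma_s))
p = exp(-1.1374e+22 * 247.5 * 1e-24 / 1.41)
p = 0.13581

0.13581


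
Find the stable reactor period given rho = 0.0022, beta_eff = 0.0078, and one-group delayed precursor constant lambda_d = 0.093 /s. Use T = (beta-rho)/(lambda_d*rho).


T = (beta - rho) / (lambda_d * rho)
T = (0.0078 - 0.0022) / (0.093 * 0.0022)
T = 27.370 s

27.370


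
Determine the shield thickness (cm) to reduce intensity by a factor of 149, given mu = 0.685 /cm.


x = ln(factor) / mu
x = ln(149) / 0.685
x = 7.3050 cm

7.3050


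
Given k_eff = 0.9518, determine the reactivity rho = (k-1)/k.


rho = (k_eff - 1) / k_eff
rho = (0.9518 - 1) / 0.9518
rho = -0.050641

-0.050641


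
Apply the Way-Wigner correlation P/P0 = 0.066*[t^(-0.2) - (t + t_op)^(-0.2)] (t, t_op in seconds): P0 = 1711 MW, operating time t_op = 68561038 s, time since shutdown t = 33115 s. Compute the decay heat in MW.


P/P0 = 0.066 * [t^(-0.2) - (t + t_op)^(-0.2)]
P/P0 = 0.066 * [33115^(-0.2) - (33115 + 68561038)^(-0.2)]
P/P0 = 0.066 * [0.1247369 - 0.02708586] = 0.006444969
P = 1711 * 0.006444969 = 11.027 MW

11.027


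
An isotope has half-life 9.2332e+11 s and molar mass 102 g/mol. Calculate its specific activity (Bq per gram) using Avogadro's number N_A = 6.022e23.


lambda = ln(2) / t_half = ln(2) / 9.2332e+11 = 7.507118e-13 /s
SA = lambda * N_A / M
SA = 7.507118e-13 * 6.022e23 / 102
SA = 4.4321e+09 Bq/g

4.4321e+09


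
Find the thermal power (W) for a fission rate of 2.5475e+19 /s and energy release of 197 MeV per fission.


P = fission_rate * E_MeV * 1.602e-13
P = 2.5475e+19 * 197 * 1.602e-13
P = 8.0398e+08 W

8.0398e+08


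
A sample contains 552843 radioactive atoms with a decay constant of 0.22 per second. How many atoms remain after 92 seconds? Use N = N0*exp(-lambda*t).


N = N0 * exp(-lambda * t)
N = 552843 * exp(-0.22 * 92)
N = 8.9636e-04

8.9636e-04


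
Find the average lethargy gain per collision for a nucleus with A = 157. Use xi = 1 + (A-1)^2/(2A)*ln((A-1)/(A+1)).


xi = 1 + (A-1)^2/(2A) * ln((A-1)/(A+1))
xi = 1 + (157-1)^2/(2*157) * ln((157-1)/(157 +1))
xi = 0.012685

0.012685


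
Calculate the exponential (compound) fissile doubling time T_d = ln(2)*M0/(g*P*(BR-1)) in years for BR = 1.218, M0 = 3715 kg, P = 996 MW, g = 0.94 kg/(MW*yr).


Breeding gain G = BR - 1 = 1.218 - 1 = 0.218
Fissile production rate = g * P * G = 0.94 * 996 * 0.218 = 204.10032 kg/yr
T_d = ln(2) * M0 / (g * P * G)
T_d = ln(2) * 3715 / 204.10032 = 12.617 yr

12.617


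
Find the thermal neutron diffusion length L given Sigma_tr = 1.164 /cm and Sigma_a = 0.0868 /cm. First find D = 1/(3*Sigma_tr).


D = 1 / (3 * Sigma_tr) = 1 / (3 * 1.164) = 0.2863688 cm
L = sqrt(D / Sigma_a)
L = sqrt(0.2863688 / 0.0868)
L = 1.8164 cm

1.8164


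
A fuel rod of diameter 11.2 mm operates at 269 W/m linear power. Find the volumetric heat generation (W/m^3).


r = D / 2 / 1000 = 11.2 / 2 / 1000 = 0.0056 m
q''' = q' / (pi * r^2)
q''' = 269 / (pi * 0.0056^2)
q''' = 2.7304e+06 W/m^3

2.7304e+06


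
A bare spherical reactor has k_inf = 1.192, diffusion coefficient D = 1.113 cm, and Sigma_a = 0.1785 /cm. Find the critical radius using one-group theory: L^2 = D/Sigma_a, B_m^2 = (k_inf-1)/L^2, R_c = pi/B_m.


L^2 = D / Sigma_a = 1.113 / 0.1785 = 6.235294 cm^2
B_m^2 = (k_inf - 1) / L^2 = (1.192 - 1) / 6.235294 = 0.03079245 /cm^2
For a bare sphere: B_g = pi/R, so R_c = pi / sqrt(B_m^2)
R_c = pi / sqrt(0.03079245) = 17.903 cm

17.903


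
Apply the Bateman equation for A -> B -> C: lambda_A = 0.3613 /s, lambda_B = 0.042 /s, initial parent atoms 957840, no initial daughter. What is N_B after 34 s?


N_B(t) = lambda_A * N_A0 / (lambda_B - lambda_A) * [exp(-lambda_A*t) - exp(-lambda_B*t)]
exp(-0.3613*34) = 4.624233e-06; exp(-0.042*34) = 0.2397880
N_B = 0.3613 * 957840 / (0.042 - 0.3613) * (4.624233e-06 - 0.2397880)
N_B = 259885

259885


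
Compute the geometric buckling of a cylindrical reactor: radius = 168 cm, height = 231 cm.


B^2 = (2.405/R)^2 + (pi/H)^2
B^2 = (2.405/168)^2 + (pi/231)^2
B^2 = 3.8989e-04 /cm^2

3.8989e-04


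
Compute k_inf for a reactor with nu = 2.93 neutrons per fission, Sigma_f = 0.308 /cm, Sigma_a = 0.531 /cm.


k_inf = nu * Sigma_f / Sigma_a
k_inf = 2.93 * 0.308 / 0.531
k_inf = 1.6995

1.6995


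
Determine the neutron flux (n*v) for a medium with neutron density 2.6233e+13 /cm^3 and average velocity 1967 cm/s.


phi = n * v
phi = 2.6233e+13 * 1967
phi = 5.1600e+16 /cm^2/s

5.1600e+16


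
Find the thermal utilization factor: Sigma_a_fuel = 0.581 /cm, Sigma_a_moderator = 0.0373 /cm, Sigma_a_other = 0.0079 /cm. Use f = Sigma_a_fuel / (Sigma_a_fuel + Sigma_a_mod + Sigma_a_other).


f = Sigma_a_fuel / (Sigma_a_fuel + Sigma_a_mod + Sigma_a_other)
f = 0.581 / (0.581 + 0.0373 + 0.0079)
f = 0.92782

0.92782


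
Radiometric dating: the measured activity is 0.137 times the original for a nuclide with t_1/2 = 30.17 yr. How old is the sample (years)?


lambda = ln(2) / t_half = ln(2) / 30.17 = 0.02297472 /yr
t = -ln(A/A0) / lambda
t = -ln(0.137) / 0.02297472
t = 86.520 yr

86.520


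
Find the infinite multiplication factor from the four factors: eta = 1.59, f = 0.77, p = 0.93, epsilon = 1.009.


k_inf = eta * f * p * epsilon
k_inf = 1.59 * 0.77 * 0.93 * 1.009
k_inf = 1.1488

1.1488


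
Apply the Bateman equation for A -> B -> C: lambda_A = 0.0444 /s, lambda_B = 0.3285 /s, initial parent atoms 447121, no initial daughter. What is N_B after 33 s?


N_B(t) = lambda_A * N_A0 / (lambda_B - lambda_A) * [exp(-lambda_A*t) - exp(-lambda_B*t)]
exp(-0.0444*33) = 0.2310318; exp(-0.3285*33) = 1.958983e-05
N_B = 0.0444 * 447121 / (0.3285 - 0.0444) * (0.2310318 - 1.958983e-05)
N_B = 16143

16143


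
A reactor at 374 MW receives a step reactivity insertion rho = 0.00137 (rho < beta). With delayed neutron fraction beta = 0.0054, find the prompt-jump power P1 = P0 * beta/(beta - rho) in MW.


P1/P0 = beta / (beta - rho)
P1/P0 = 0.0054 / (0.0054 - 0.00137) = 1.339950
P1 = 374 * 1.339950 = 501.14 MW

501.14


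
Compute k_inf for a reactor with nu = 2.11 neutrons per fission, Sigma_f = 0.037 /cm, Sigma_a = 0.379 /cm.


k_inf = nu * Sigma_f / Sigma_a
k_inf = 2.11 * 0.037 / 0.379
k_inf = 0.20599

0.20599


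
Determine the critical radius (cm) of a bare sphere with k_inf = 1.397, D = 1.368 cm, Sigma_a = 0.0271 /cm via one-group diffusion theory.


L^2 = D / Sigma_a = 1.368 / 0.0271 = 50.47970 cm^2
B_m^2 = (k_inf - 1) / L^2 = (1.397 - 1) / 50.47970 = 0.007864548 /cm^2
For a bare sphere: B_g = pi/R, so R_c = pi / sqrt(B_m^2)
R_c = pi / sqrt(0.007864548) = 35.425 cm

35.425


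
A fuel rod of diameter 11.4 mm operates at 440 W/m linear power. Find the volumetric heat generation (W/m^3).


r = D / 2 / 1000 = 11.4 / 2 / 1000 = 0.0057 m
q''' = q' / (pi * r^2)
q''' = 440 / (pi * 0.0057^2)
q''' = 4.3108e+06 W/m^3

4.3108e+06


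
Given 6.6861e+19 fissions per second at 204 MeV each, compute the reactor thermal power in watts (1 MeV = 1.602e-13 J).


P = fission_rate * E_MeV * 1.602e-13
P = 6.6861e+19 * 204 * 1.602e-13
P = 2.1851e+09 W

2.1851e+09


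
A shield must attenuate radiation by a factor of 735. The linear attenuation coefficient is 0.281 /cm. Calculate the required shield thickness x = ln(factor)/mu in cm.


x = ln(factor) / mu
x = ln(735) / 0.281
x = 23.487 cm

23.487


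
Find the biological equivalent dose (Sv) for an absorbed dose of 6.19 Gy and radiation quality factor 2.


H = D * Q
H = 6.19 * 2
H = 12.380 Sv

12.380


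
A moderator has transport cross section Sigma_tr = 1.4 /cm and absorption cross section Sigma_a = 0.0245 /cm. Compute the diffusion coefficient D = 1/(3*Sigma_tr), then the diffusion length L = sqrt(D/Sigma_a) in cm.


D = 1 / (3 * Sigma_tr) = 1 / (3 * 1.4) = 0.2380952 cm
L = sqrt(D / Sigma_a)
L = sqrt(0.2380952 / 0.0245)
L = 3.1174 cm

3.1174


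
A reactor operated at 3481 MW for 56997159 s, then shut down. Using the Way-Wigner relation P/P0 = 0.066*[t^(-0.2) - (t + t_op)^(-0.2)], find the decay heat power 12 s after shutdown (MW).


P/P0 = 0.066 * [t^(-0.2) - (t + t_op)^(-0.2)]
P/P0 = 0.066 * [12^(-0.2) - (12 + 56997159)^(-0.2)]
P/P0 = 0.066 * [0.6083643 - 0.02810796] = 0.03829692
P = 3481 * 0.03829692 = 133.31 MW

133.31


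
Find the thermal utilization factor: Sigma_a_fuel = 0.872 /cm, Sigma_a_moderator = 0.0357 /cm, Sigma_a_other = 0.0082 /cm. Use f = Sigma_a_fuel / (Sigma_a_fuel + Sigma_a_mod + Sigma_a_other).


f = Sigma_a_fuel / (Sigma_a_fuel + Sigma_a_mod + Sigma_a_other)
f = 0.872 / (0.872 + 0.0357 + 0.0082)
f = 0.95207

0.95207


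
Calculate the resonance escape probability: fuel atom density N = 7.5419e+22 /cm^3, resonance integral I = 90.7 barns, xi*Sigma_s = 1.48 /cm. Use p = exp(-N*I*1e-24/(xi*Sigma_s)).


p = exp(-N * I * 1e-24 / (xi*Sigma_s))
p = exp(-7.5419e+22 * 90.7 * 1e-24 / 1.48)
p = 0.0098335

0.0098335


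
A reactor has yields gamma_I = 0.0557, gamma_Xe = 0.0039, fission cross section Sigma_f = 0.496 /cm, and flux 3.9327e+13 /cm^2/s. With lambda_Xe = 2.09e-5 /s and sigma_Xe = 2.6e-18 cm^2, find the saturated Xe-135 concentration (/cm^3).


Xe_eq = (gamma_I + gamma_Xe) * Sigma_f * phi / (lambda_Xe + sigma_Xe * phi)
Numerator = (0.0557 + 0.0039) * 0.496 * 3.9327e+13 = 1.162569e+12
Denominator = 2.09e-5 + 2.6e-18 * 3.9327e+13 = 1.231502e-04
Xe_eq = 1.162569e+12 / 1.231502e-04 = 9.4403e+15 /cm^3

9.4403e+15


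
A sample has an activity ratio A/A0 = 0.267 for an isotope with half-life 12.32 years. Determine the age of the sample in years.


lambda = ln(2) / t_half = ln(2) / 12.32 = 0.05626195 /yr
t = -ln(A/A0) / lambda
t = -ln(0.267) / 0.05626195
t = 23.471 yr

23.471


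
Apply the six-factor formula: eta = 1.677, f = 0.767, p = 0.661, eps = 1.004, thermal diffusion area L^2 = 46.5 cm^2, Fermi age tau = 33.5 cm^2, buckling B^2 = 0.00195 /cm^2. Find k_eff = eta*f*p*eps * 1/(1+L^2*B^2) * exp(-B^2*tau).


k_inf = eta*f*p*eps = 1.677*0.767*0.661*1.004 = 0.8536181
P_TNL = 1/(1 + L^2*B^2) = 1/(1 + 46.5*0.00195) = 0.9168634
P_FNL = exp(-B^2*tau) = exp(-0.00195*33.5) = 0.9367630
k_eff = k_inf * P_TNL * P_FNL = 0.8536181 * 0.9168634 * 0.9367630
k_eff = 0.73316

0.73316


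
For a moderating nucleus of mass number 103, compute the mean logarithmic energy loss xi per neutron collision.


xi = 1 + (A-1)^2/(2A) * ln((A-1)/(A+1))
xi = 1 + (103-1)^2/(2*103) * ln((103-1)/(103 +1))
xi = 0.019292

0.019292


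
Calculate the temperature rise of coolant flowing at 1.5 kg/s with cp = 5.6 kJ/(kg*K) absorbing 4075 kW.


dT = Q / (m_dot * cp)
dT = 4075 / (1.5 * 5.6)
dT = 485.12 C

485.12


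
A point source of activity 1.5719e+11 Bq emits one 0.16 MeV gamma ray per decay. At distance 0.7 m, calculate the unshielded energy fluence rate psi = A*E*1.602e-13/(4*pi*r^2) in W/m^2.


psi = A * E * 1.602e-13 / (4*pi*r^2)
psi = 1.5719e+11 * 0.16 * 1.602e-13 / (4*pi*0.7^2)
psi = 6.5434e-04 W/m^2

6.5434e-04


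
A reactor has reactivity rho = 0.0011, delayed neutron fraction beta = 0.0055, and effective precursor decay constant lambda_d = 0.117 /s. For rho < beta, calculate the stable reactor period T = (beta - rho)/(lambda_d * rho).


T = (beta - rho) / (lambda_d * rho)
T = (0.0055 - 0.0011) / (0.117 * 0.0011)
T = 34.188 s

34.188


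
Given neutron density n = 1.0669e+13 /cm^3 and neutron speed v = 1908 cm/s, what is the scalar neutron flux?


phi = n * v
phi = 1.0669e+13 * 1908
phi = 2.0356e+16 /cm^2/s

2.0356e+16


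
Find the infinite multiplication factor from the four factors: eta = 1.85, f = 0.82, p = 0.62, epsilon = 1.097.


k_inf = eta * f * p * epsilon
k_inf = 1.85 * 0.82 * 0.62 * 1.097
k_inf = 1.0318

1.0318


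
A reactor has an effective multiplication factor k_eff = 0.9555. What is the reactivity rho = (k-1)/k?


rho = (k_eff - 1) / k_eff
rho = (0.9555 - 1) / 0.9555
rho = -0.046572

-0.046572


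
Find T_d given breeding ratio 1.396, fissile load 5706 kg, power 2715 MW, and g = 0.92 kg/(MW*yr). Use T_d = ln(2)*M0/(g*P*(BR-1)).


Breeding gain G = BR - 1 = 1.396 - 1 = 0.396
Fissile production rate = g * P * G = 0.92 * 2715 * 0.396 = 989.1288 kg/yr
T_d = ln(2) * M0 / (g * P * G)
T_d = ln(2) * 5706 / 989.1288 = 3.9986 yr

3.9986


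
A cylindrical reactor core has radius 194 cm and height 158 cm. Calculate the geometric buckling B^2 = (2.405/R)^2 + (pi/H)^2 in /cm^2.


B^2 = (2.405/R)^2 + (pi/H)^2
B^2 = (2.405/194)^2 + (pi/158)^2
B^2 = 5.4904e-04 /cm^2

5.4904e-04


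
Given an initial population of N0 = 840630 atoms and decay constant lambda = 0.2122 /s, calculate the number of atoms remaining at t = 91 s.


N = N0 * exp(-lambda * t)
N = 840630 * exp(-0.2122 * 91)
N = 0.0034538

0.0034538
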